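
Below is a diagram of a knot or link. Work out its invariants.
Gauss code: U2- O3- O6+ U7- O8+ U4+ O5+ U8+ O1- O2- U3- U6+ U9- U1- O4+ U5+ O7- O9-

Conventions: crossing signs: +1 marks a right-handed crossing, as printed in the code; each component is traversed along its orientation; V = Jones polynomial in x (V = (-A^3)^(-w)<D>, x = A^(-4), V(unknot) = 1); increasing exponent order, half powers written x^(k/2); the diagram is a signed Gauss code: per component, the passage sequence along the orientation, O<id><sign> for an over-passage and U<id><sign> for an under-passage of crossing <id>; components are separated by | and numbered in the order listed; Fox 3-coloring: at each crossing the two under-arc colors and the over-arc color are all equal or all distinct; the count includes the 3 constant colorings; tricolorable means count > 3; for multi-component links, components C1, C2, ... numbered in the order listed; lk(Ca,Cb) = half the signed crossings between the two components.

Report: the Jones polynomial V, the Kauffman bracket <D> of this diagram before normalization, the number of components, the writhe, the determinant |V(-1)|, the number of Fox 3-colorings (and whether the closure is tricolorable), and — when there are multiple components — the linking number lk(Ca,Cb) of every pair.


Jones polynomial: V(x) = -x^-3 + 2x^-2 - 2x^-1 + 3 - 2x + 2x^2 - x^3
<D> = A^-15 - 2A^-11 + 2A^-7 - 3A^-3 + 2A - 2A^5 + A^9; writhe -1
components 1, writhe -1 (9 crossings)
3-colorings: 3 of 3^9, det 13 — not tricolorable
note: V is palindromic (span 6, det 13): x -> 1/x fixes it; necessary, not sufficient, for amphichirality


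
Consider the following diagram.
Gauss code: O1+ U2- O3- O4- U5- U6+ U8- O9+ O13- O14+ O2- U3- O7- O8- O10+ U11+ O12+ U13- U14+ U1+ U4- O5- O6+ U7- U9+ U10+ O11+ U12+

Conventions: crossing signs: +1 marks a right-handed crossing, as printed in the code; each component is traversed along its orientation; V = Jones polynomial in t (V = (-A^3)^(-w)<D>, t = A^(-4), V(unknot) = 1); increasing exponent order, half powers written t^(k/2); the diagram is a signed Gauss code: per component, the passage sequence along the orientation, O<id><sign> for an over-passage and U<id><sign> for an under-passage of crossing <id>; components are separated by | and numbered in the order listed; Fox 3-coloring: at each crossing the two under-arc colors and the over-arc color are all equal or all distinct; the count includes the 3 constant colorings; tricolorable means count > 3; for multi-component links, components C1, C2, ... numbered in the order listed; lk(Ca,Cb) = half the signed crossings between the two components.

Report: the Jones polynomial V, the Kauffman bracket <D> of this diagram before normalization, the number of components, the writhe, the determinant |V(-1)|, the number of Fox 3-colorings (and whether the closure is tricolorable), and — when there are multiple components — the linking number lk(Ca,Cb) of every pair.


Jones polynomial: V(t) = -t^-3 + t^-2 - t^-1 + 3 - t + t^2 - t^3
<D> = -A^-12 + A^-8 - A^-4 + 3 - A^4 + A^8 - A^12; writhe 0
components 1, writhe 0 (14 crossings)
3-colorings: 27 of 3^14, det 9 — tricolorable
note: w = 0 shifts under R1 moves; the (-A^3)^(0) factor cancels that in V


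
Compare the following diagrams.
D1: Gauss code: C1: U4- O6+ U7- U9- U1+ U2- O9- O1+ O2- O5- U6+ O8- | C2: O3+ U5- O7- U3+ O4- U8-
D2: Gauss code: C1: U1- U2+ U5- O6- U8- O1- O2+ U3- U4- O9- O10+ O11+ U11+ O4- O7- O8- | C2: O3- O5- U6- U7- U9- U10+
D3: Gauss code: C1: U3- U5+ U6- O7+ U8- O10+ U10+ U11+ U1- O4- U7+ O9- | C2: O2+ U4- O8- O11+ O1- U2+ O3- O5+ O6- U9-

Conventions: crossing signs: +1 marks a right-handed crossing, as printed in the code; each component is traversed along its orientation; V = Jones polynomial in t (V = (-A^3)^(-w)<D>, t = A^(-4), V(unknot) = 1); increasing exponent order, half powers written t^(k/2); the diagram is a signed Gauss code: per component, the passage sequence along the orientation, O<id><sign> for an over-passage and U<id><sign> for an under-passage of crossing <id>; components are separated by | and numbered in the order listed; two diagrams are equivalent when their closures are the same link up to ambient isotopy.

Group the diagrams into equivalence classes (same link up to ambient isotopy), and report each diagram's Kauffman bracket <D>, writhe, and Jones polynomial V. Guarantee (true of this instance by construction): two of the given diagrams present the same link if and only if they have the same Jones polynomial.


classes: {D1, D3} | {D2}
V(D1) = -t^(-9/2) + t^(-7/2) - 3t^(-5/2) + 2t^(-3/2) - 2t^(-1/2) + 2t^(1/2) - t^(3/2)  [9 crossings, <D> = A^-15 - 2A^-11 + 2A^-7 - 2A^-3 + 3A - A^5 + A^9, w = -3]
V(D2) = -t^(-11/2) + t^(-9/2) - t^(-7/2) - t^(-3/2)  (w -5, c 11, <D> = A^-9 + A^-1 - A^3 + A^7)
D3 (bracket A^-9 - 2A^-5 + 2A^-1 - 2A^3 + 3A^7 - A^11 + A^15; 11 crossings at w = -1): V = -t^(-9/2) + t^(-7/2) - 3t^(-5/2) + 2t^(-3/2) - 2t^(-1/2) + 2t^(1/2) - t^(3/2)
note: 2 classes among 3 diagrams; unequal V(t) rules out equality


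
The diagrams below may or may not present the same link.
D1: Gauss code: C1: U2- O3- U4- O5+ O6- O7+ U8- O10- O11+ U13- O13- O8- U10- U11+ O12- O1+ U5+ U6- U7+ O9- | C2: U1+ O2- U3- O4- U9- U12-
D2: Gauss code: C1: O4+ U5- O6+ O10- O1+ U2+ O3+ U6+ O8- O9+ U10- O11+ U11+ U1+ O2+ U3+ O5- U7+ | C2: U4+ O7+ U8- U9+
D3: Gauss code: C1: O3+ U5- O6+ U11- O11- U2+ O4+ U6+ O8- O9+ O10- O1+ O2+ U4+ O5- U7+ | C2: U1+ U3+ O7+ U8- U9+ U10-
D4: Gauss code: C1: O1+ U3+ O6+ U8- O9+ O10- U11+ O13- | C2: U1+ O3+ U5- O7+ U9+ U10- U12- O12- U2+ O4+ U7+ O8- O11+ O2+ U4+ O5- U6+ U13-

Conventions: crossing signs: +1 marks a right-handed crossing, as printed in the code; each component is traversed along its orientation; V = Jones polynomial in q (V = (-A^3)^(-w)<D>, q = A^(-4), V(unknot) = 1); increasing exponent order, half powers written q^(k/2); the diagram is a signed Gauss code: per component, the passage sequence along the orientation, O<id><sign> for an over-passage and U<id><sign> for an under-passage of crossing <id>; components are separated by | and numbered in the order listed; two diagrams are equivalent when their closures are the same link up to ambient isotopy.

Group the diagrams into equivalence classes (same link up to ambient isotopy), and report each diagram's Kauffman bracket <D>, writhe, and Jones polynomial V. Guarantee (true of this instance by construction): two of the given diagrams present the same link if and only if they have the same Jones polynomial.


equivalence classes: {D1} | {D2, D3, D4}
D1 (bracket A^-9 + A^-1 - A^3 + A^7; 13 crossings at w = -5): V = -q^(-11/2) + q^(-9/2) - q^(-7/2) - q^(-3/2)
V(D2) = -q^(3/2) - 2q^(7/2) + q^(9/2) - q^(11/2) + q^(13/2)  (w +5, c 11, <D> = -A^-11 + A^-7 - A^-3 + 2A + A^9)
V(D3) = -q^(3/2) - 2q^(7/2) + q^(9/2) - q^(11/2) + q^(13/2)  [11 crossings, <D> = -A^-17 + A^-13 - A^-9 + 2A^-5 + A^3, w = +3]
V(D4) = -q^(3/2) - 2q^(7/2) + q^(9/2) - q^(11/2) + q^(13/2)  [13 crossings, <D> = -A^-17 + A^-13 - A^-9 + 2A^-5 + A^3, w = +3]
key observation: V(q) takes 2 values over 4 diagrams, fixing the grouping


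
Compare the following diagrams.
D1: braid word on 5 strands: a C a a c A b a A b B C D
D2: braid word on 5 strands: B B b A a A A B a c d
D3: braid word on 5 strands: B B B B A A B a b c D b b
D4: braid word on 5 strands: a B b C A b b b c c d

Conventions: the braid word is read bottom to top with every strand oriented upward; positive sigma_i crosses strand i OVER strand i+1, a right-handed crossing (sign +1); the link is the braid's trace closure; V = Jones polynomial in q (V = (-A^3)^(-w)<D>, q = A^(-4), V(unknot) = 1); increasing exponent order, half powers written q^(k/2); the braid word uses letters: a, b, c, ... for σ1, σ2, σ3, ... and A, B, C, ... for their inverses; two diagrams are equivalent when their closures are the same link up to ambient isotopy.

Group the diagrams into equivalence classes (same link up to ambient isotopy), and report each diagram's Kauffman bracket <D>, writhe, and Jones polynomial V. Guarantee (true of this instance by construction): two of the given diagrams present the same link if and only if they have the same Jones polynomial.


equivalence classes: {D1} | {D2, D3} | {D4}
D1 (bracket A^-7 + A; 13 crossings at w = +1): V = -q^(1/2) - q^(5/2)
V(D2) = -q^(-9/2) - q^(-5/2) + q^(-3/2) - q^(-1/2)  [11 crossings, <D> = A^-1 - A^3 + A^7 + A^15, w = -1]
V(D3) = -q^(-9/2) - q^(-5/2) + q^(-3/2) - q^(-1/2)  (w -3, c 13, <D> = A^-7 - A^-3 + A + A^9)
V(D4) = -q^(1/2) - q^(3/2) - q^(5/2) + q^(9/2)  (w +5, c 11, <D> = -A^-3 + A^5 + A^9 + A^13)
key observation: comparing 4 Jones polynomials yields 3 groups


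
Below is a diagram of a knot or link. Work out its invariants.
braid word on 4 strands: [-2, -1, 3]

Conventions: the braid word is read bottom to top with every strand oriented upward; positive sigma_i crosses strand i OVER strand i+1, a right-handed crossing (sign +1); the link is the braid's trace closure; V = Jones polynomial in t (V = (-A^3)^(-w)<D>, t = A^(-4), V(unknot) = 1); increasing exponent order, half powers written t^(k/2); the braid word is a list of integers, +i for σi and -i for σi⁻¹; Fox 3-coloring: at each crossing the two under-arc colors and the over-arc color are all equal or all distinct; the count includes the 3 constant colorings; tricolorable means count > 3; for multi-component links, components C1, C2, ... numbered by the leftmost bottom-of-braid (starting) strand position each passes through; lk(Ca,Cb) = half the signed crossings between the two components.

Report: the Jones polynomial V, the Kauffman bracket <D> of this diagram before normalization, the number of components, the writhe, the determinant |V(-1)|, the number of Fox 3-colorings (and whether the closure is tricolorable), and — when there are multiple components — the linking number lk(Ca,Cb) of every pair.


Jones polynomial: V(t) = 1
<D> = -A^-3; writhe -1
components 1, writhe -1 (3 crossings)
3-colorings: 3 of 3^3, det 1 — not tricolorable
note: det 1 = |V(-1)|; not divisible by 3, so not tricolorable


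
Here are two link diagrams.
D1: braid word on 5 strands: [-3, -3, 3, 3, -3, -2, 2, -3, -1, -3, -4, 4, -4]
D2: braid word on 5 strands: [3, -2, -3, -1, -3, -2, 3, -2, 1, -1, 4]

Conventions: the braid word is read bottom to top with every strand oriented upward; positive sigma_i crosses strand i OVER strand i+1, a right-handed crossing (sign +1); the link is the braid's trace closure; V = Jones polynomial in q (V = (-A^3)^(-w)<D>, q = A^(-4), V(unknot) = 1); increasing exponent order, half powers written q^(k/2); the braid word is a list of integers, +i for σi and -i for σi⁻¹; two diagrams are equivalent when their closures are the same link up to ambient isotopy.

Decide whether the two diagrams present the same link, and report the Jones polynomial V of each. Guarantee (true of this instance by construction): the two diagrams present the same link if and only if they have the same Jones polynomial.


same link: no
V(D1) = q^(-9/2) - q^(-5/2) - q^(-3/2) - q^(-1/2)  [13 crossings, <D> = A^-13 + A^-9 + A^-5 - A^3, w = -5]
V(D2) = q^(-11/2) - q^(-9/2) + q^(-7/2) - 2q^(-5/2) + q^(-3/2) - 2q^(-1/2)  [11 crossings, <D> = 2A^-7 - A^-3 + 2A - A^5 + A^9 - A^13, w = -3]
insight: 2 classes among 2 diagrams; unequal V(q) rules out equality


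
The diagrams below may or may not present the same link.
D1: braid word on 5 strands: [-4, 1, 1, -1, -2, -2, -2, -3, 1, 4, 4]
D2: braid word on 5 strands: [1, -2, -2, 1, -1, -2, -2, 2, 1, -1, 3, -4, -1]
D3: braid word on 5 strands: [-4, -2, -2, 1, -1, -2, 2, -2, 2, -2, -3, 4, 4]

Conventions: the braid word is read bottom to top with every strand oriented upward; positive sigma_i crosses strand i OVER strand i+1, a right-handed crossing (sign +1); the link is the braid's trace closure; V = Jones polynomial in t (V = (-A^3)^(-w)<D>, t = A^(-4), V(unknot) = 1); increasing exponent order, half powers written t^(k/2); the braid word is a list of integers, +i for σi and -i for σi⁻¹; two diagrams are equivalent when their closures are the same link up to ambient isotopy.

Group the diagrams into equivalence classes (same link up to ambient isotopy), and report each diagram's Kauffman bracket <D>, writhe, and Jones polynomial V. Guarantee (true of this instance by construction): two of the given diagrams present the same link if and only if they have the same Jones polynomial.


classes: {D1} | {D2, D3}
V(D1) = t^(-7/2) - t^(-5/2) + t^(-3/2) - 2t^(-1/2) - t^(3/2)  [11 crossings, <D> = A^-9 + 2A^-1 - A^3 + A^7 - A^11, w = -1]
V(D2) = t^(-9/2) - t^(-5/2) - t^(-3/2) - t^(-1/2)  (w -3, c 13, <D> = A^-7 + A^-3 + A - A^9)
V(D3) = t^(-9/2) - t^(-5/2) - t^(-3/2) - t^(-1/2)  (w -3, c 13, <D> = A^-7 + A^-3 + A - A^9)
insight: 2 values of V(t) split the 3 diagrams


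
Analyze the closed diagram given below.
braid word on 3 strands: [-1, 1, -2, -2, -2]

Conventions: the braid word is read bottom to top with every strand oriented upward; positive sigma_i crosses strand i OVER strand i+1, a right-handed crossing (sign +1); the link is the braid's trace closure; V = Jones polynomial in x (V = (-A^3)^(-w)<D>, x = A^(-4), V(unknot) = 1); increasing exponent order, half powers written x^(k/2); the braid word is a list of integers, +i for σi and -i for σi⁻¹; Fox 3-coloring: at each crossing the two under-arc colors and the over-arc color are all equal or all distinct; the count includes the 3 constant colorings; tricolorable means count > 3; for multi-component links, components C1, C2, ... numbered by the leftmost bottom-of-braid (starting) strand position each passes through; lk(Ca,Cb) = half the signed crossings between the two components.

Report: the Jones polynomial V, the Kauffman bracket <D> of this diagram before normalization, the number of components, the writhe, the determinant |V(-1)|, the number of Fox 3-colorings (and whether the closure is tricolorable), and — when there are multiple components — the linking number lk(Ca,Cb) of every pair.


V(x) = x^(-9/2) - x^(-5/2) - x^(-3/2) - x^(-1/2)
bracket: A^-7 + A^-3 + A - A^9, w = -3
2 components, writhe -3, over 5 crossings
lk(C1,C2) = 0
det 0, colorings 27 of 3^5 — tricolorable
observation: every pair of the 2 components has lk = 0


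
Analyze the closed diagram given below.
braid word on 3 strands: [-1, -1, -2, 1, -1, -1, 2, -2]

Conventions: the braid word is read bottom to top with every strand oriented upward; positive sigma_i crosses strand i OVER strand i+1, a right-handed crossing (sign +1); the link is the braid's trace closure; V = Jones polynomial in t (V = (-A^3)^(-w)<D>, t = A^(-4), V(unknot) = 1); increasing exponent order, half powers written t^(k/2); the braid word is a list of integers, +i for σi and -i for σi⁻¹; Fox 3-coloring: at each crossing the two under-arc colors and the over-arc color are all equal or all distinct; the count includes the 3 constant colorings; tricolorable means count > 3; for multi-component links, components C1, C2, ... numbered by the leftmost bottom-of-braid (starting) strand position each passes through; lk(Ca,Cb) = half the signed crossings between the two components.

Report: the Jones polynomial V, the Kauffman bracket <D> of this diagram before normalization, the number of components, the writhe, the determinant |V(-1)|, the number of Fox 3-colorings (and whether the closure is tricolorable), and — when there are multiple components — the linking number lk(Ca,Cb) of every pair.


V(t) = -t^-4 + t^-3 + t^-1
bracket: A^-8 + 1 - A^4, w = -4
1 component, writhe -4, over 8 crossings
det 3, colorings 9 of 3^8 — tricolorable
observation: free reduction leaves σ1⁻¹ σ1⁻¹ σ2⁻¹ σ1⁻¹ of the original 8 letters


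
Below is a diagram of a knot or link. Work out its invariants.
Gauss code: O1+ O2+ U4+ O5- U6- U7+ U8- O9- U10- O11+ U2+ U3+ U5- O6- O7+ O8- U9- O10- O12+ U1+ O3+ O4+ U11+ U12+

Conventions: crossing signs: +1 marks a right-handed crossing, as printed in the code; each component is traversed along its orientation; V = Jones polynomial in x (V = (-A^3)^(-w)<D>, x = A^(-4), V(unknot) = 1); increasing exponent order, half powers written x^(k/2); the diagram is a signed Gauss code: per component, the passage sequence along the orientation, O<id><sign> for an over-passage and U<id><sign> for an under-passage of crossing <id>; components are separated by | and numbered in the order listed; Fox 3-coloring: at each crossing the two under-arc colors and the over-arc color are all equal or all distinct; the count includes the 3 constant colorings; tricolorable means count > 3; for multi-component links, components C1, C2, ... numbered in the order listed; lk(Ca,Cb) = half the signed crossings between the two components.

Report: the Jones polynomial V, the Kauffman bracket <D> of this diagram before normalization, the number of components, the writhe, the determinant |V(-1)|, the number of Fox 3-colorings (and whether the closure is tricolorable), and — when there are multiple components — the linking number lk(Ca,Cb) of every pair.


V(x) = -x^-1 + 2 - x + 2x^2 - x^3 + x^4 - x^5
bracket: -A^-14 + A^-10 - A^-6 + 2A^-2 - A^2 + 2A^6 - A^10, w = +2
1 component, writhe +2, over 12 crossings
det 9, colorings 9 of 3^12 — tricolorable
observation: w = +2 (over 12 crossings) is diagram-only; (-A^3)^(-2) removes it from V


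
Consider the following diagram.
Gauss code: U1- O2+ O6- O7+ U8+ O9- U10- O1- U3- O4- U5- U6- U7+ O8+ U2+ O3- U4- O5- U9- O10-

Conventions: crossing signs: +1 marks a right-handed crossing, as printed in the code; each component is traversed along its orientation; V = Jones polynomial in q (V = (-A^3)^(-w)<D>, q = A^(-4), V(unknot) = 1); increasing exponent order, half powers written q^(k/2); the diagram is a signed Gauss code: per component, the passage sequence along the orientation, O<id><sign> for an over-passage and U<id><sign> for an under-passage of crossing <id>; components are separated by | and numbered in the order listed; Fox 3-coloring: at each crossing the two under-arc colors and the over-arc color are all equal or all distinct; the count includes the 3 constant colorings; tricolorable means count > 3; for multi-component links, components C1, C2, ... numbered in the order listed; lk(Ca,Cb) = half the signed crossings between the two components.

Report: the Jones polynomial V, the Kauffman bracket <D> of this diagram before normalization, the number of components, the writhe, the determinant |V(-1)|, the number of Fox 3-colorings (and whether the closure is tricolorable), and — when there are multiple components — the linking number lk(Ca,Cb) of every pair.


V = q^-8 - 2q^-7 + 3q^-6 - 4q^-5 + 3q^-4 - 3q^-3 + 3q^-2 - q^-1 + 1
<D> = A^-12 - A^-8 + 3A^-4 - 3 + 3A^4 - 4A^8 + 3A^12 - 2A^16 + A^20 (w = -4)
1 component over 10 crossings, w = -4
9 Fox colorings among 3^10, |V(-1)| = 21: tricolorable
why: |V(-1)| = 21: so tricolorable, since 3 divides 21


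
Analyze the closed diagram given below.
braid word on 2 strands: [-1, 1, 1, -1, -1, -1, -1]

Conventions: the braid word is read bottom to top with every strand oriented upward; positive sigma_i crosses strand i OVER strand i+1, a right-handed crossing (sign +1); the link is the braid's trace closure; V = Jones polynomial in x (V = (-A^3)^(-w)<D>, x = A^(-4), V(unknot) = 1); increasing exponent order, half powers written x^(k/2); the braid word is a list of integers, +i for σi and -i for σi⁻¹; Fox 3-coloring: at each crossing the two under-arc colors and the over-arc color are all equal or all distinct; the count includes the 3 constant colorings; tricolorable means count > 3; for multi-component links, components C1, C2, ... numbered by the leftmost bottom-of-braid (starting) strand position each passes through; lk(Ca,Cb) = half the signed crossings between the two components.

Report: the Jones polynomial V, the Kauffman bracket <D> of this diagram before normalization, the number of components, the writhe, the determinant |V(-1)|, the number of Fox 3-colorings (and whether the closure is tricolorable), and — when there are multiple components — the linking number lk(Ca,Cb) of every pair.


Jones polynomial: V(x) = -x^-4 + x^-3 + x^-1
<D> = -A^-5 - A^3 + A^7; writhe -3
components 1, writhe -3 (7 crossings)
3-colorings: 9 of 3^7, det 3 — tricolorable
note: |V(-1)| = 3: so tricolorable, since 3 divides 3


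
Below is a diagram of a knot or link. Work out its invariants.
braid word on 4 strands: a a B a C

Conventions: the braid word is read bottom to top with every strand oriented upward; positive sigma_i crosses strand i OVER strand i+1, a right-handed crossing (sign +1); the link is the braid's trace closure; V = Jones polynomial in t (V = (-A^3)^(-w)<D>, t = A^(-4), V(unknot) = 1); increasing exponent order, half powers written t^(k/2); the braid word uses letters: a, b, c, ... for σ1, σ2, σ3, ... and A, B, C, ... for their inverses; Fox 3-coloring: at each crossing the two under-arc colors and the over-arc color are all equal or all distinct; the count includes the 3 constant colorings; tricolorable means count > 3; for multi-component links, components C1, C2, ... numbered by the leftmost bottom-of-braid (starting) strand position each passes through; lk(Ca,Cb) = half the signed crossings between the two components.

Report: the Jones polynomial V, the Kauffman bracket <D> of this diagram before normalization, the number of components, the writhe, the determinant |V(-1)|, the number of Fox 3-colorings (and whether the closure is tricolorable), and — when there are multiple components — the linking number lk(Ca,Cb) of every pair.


V(t) = t + t^3 - t^4
bracket: A^-13 - A^-9 - A^-1, w = +1
1 component, writhe +1, over 5 crossings
det 3, colorings 9 of 3^5 — tricolorable
observation: w = +1 shifts under R1 moves; the (-A^3)^(-1) factor cancels that in V


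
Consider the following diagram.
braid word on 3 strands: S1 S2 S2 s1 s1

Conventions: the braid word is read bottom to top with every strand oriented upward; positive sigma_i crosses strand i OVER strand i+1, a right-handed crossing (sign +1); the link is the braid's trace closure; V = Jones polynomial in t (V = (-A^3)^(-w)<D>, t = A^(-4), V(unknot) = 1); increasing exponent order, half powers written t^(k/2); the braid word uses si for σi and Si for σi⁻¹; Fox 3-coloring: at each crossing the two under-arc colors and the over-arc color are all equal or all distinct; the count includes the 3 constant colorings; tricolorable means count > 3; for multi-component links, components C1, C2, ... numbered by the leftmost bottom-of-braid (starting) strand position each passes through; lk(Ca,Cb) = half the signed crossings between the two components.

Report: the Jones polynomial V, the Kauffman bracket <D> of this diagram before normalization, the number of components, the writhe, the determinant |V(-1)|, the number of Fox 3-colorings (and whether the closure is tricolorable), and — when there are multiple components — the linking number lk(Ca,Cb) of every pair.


V(t) = -t^(-5/2) - t^(-1/2)
bracket: A^-1 + A^7, w = -1
2 components, writhe -1, over 5 crossings
lk(C1,C2) = -1
det 2, colorings 3 of 3^5 — not tricolorable
observation: |V(-1)| = 2: so not tricolorable, since 3 does not divide 2


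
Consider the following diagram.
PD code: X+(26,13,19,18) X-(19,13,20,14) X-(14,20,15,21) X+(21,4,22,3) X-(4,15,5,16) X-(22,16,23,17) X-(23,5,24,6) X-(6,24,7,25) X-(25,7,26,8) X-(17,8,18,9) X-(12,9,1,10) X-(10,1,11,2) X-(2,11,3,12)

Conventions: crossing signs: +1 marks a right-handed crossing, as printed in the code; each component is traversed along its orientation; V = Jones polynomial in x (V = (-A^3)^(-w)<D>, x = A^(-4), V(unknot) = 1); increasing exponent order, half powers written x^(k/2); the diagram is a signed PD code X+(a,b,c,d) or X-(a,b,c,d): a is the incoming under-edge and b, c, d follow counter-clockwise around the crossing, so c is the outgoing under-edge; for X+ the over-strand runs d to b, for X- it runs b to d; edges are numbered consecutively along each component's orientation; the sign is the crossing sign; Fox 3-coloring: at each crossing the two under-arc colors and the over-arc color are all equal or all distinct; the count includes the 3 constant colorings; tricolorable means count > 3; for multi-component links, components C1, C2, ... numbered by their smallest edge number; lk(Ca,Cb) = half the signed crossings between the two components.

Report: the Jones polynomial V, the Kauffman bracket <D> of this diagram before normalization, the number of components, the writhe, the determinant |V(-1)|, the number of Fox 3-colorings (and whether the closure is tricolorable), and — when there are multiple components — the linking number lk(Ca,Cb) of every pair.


V = -2x^-10 + 2x^-9 - x^-8 + 3x^-7 - x^-6 + 2x^-5 + x^-3
<D> = -A^-15 - 2A^-7 + A^-3 - 3A + A^5 - 2A^9 + 2A^13 (w = -9)
3 components over 13 crossings, w = -9
lk(C1,C2): -1
lk(C1,C3) = -1
linking number lk(C2,C3) = -1
9 Fox colorings among 3^13, |V(-1)| = 12: tricolorable
why: w = -9 shifts under R1 moves; the (-A^3)^(9) factor cancels that in V


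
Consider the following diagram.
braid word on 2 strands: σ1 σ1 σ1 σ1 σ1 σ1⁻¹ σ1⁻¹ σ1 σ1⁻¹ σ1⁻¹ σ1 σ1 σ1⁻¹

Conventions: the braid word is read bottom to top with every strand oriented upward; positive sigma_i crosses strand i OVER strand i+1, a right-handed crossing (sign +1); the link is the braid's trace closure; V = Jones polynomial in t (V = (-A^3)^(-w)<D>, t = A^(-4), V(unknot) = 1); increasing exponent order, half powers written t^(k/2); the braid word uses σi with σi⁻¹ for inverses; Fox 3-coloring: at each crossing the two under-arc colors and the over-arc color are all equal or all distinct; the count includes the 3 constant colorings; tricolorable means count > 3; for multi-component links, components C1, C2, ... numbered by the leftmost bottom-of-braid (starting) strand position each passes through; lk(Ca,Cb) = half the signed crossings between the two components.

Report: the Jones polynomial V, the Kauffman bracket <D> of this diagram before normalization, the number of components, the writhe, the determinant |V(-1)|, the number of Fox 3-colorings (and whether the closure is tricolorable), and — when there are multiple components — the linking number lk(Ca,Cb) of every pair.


Jones polynomial: V(t) = t + t^3 - t^4
<D> = A^-7 - A^-3 - A^5; writhe +3
components 1, writhe +3 (13 crossings)
3-colorings: 9 of 3^13, det 3 — tricolorable
note: w = +3 shifts under R1 moves; the (-A^3)^(-3) factor cancels that in V


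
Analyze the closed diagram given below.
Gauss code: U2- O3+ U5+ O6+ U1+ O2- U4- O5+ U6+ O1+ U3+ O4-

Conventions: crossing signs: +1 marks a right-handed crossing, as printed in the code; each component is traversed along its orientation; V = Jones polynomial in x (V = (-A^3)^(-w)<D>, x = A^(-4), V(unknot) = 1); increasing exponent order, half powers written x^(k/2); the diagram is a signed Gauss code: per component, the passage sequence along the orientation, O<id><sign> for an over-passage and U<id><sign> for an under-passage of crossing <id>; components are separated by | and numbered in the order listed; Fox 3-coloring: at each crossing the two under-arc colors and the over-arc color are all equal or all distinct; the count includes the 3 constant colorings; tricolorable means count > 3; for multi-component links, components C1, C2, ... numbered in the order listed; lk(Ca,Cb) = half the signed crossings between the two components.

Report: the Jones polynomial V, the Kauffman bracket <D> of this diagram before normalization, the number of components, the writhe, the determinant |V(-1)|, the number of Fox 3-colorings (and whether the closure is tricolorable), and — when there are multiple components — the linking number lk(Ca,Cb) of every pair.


V(x) = x^-1 - 1 + 2x - 2x^2 + 2x^3 - 2x^4 + x^5
bracket: A^-14 - 2A^-10 + 2A^-6 - 2A^-2 + 2A^2 - A^6 + A^10, w = +2
1 component, writhe +2, over 6 crossings
det 11, colorings 3 of 3^6 — not tricolorable
observation: the span of V is 6, forcing >= 6 crossings in any diagram


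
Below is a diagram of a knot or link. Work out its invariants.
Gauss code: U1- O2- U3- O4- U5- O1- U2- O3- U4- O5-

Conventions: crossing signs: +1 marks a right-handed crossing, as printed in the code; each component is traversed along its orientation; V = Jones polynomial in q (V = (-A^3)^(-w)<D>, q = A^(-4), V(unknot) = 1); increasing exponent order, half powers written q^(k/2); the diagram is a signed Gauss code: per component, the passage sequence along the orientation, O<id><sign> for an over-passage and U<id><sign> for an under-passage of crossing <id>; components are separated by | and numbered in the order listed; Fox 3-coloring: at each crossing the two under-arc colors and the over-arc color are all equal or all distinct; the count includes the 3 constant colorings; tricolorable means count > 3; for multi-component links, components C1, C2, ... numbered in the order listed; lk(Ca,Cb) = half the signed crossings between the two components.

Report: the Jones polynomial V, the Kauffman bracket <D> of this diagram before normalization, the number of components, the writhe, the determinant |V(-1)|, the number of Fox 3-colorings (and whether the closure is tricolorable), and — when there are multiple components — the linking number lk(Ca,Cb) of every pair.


Jones polynomial: V(q) = -q^-7 + q^-6 - q^-5 + q^-4 + q^-2
<D> = -A^-7 - A + A^5 - A^9 + A^13; writhe -5
components 1, writhe -5 (5 crossings)
3-colorings: 3 of 3^5, det 5 — not tricolorable
note: w = -5 (over 5 crossings) is diagram-only; (-A^3)^(5) removes it from V


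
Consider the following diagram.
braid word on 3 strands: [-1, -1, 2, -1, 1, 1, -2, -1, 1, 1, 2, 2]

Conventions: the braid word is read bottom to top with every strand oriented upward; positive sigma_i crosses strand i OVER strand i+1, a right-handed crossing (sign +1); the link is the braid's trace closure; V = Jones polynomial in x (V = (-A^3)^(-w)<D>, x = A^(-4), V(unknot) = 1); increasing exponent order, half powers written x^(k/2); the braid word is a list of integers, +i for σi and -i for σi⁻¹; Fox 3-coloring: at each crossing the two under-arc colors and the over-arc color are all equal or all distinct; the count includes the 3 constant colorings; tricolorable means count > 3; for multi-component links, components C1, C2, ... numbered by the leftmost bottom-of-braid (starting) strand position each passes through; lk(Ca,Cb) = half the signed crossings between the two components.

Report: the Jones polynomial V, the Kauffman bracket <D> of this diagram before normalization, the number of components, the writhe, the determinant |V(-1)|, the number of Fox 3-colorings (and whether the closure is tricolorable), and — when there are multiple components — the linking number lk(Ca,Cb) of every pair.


V(x) = -x^-1 + 2 - x + 2x^2 - x^3 + x^4 - x^5
bracket: -A^-14 + A^-10 - A^-6 + 2A^-2 - A^2 + 2A^6 - A^10, w = +2
1 component, writhe +2, over 12 crossings
det 9, colorings 9 of 3^12 — tricolorable
observation: |V(-1)| = 9: so tricolorable, since 3 divides 9


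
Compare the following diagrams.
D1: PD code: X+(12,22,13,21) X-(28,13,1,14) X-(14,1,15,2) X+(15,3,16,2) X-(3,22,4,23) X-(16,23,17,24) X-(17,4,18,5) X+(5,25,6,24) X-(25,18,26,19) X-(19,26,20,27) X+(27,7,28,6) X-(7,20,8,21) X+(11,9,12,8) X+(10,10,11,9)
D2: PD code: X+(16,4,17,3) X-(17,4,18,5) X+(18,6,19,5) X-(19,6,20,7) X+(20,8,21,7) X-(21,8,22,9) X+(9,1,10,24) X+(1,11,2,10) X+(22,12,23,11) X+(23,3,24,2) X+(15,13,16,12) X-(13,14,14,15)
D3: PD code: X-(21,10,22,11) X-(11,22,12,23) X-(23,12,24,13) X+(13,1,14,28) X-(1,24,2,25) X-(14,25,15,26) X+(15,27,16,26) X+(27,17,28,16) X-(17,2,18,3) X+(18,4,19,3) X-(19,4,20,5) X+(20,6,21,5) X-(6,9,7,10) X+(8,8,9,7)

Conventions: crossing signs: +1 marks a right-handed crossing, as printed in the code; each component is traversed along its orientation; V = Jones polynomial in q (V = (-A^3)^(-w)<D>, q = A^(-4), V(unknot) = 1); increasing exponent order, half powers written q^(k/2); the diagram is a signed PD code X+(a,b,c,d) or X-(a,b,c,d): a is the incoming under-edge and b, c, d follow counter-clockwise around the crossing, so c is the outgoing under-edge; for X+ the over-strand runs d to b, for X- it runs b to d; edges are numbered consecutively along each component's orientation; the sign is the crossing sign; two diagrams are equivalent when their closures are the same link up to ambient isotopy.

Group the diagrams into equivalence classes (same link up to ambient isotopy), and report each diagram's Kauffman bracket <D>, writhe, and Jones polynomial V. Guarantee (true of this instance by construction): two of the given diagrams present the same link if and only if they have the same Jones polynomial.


classes: {D1} | {D2} | {D3}
V(D1) = -q^-4 + q^-3 + q^-1  [14 crossings, <D> = A^-2 + A^6 - A^10, w = -2]
V(D2) = q + q^3 - q^4  (w +4, c 12, <D> = -A^-4 + 1 + A^8)
D3 (bracket A^-10 - A^-6 + 2A^-2 - 2A^2 + 2A^6 - 2A^10 + A^14; 14 crossings at w = -2): V = q^-5 - 2q^-4 + 2q^-3 - 2q^-2 + 2q^-1 - 1 + q
note: comparing 3 Jones polynomials yields 3 groups


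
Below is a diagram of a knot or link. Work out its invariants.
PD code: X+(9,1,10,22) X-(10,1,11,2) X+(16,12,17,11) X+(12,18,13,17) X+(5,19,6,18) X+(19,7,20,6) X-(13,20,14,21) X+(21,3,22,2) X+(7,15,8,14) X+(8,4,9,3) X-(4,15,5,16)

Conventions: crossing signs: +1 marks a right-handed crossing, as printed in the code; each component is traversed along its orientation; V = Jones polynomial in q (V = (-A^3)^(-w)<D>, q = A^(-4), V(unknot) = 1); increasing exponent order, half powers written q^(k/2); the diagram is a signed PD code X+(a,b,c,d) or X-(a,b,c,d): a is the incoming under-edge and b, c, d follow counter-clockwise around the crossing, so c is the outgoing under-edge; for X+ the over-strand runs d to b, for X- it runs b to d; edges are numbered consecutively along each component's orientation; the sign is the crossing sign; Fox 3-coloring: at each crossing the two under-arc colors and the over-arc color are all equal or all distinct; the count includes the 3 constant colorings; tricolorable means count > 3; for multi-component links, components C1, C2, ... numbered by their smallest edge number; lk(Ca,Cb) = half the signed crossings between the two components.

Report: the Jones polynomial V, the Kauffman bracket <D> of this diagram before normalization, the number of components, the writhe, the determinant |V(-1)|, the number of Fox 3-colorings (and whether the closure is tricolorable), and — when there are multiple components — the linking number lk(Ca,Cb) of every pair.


V = 2q - 2q^2 + 3q^3 - 3q^4 + 2q^5 - 2q^6 + q^7
<D> = -A^-13 + 2A^-9 - 2A^-5 + 3A^-1 - 3A^3 + 2A^7 - 2A^11 (w = +5)
1 component over 11 crossings, w = +5
9 Fox colorings among 3^11, |V(-1)| = 15: tricolorable
why: the span of V is 6, forcing >= 6 crossings in any diagram


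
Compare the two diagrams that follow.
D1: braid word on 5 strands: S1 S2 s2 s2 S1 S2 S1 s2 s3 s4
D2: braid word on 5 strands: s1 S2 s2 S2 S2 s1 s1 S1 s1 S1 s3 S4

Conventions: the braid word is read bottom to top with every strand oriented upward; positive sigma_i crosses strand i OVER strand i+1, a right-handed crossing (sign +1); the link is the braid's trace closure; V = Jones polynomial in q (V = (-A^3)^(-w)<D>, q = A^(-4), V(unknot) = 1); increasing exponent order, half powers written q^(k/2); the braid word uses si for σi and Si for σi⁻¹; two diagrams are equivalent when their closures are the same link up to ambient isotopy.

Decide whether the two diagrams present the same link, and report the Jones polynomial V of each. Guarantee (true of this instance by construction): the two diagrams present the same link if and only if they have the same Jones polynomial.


same link: no
V(D1) = q^-3 + q^-2 + q^-1 + 1  [10 crossings, <D> = 1 + A^4 + A^8 + A^12, w = 0]
V(D2) = q^-2 + 2 + q^2  (w 0, c 12, <D> = A^-8 + 2 + A^8)
note: comparing 2 Jones polynomials yields 2 groups


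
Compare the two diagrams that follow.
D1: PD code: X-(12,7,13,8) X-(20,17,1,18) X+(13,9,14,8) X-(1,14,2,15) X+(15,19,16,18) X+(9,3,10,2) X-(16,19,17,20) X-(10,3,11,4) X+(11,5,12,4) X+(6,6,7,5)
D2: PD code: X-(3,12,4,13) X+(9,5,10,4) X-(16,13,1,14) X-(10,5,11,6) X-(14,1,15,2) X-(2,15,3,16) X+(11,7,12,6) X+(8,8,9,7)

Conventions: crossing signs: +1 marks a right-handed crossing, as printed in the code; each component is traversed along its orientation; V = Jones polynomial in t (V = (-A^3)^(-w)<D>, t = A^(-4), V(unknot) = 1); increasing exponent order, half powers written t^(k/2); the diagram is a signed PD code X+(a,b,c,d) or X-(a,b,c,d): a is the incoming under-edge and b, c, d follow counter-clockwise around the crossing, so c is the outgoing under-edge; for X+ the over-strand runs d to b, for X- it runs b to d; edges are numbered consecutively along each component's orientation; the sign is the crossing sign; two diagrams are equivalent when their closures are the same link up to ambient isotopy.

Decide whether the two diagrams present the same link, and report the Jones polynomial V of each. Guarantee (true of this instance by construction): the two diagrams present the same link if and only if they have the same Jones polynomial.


equivalent: no
D1 (bracket 1; 10 crossings at w = 0): V = 1
V(D2) = -t^-4 + t^-3 + t^-1  [8 crossings, <D> = A^-2 + A^6 - A^10, w = -2]
observation: V(t) takes 2 values over 2 diagrams, fixing the grouping


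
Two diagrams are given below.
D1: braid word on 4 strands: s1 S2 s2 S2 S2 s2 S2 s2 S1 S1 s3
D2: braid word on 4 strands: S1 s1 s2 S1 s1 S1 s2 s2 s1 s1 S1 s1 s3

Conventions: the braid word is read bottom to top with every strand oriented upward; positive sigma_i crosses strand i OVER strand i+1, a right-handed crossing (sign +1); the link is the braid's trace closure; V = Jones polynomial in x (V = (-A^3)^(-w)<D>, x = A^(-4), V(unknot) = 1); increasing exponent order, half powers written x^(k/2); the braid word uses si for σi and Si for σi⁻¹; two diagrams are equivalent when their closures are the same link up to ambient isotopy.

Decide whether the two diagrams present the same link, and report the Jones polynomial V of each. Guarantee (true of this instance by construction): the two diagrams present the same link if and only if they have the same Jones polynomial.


same link: no
V(D1) = 1  [11 crossings, <D> = -A^-3, w = -1]
V(D2) = x - x^2 + 2x^3 - x^4 + x^5 - x^6  [13 crossings, <D> = A^-9 - A^-5 + A^-1 - 2A^3 + A^7 - A^11, w = +5]
insight: 2 values of V(x) split the 2 diagrams


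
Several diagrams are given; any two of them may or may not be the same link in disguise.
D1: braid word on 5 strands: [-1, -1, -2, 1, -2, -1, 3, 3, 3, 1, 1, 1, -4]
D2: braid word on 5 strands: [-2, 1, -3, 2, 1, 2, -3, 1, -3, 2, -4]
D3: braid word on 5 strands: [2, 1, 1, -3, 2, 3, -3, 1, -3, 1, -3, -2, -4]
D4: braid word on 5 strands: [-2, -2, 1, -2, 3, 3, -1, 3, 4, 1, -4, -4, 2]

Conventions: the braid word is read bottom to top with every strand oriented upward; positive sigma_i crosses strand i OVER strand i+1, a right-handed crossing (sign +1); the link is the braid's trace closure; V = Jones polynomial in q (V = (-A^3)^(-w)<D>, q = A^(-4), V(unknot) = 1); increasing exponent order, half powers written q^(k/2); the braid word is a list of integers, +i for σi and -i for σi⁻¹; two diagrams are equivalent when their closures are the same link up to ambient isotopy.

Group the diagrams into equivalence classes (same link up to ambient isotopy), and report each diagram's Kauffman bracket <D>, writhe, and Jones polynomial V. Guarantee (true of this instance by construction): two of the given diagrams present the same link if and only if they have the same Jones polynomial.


classes: {D1, D4} | {D2, D3}
V(D1) = -q^(-3/2) - 2q^(1/2) + q^(3/2) - q^(5/2) + q^(7/2)  [13 crossings, <D> = -A^-11 + A^-7 - A^-3 + 2A + A^9, w = +1]
V(D2) = q^(-5/2) - q^(-3/2) + q^(-1/2) - 3q^(1/2) + 2q^(3/2) - 2q^(5/2) + q^(7/2) - q^(9/2)  (w +1, c 11, <D> = A^-15 - A^-11 + 2A^-7 - 2A^-3 + 3A - A^5 + A^9 - A^13)
V(D3) = q^(-5/2) - q^(-3/2) + q^(-1/2) - 3q^(1/2) + 2q^(3/2) - 2q^(5/2) + q^(7/2) - q^(9/2)  [13 crossings, <D> = A^-15 - A^-11 + 2A^-7 - 2A^-3 + 3A - A^5 + A^9 - A^13, w = +1]
V(D4) = -q^(-3/2) - 2q^(1/2) + q^(3/2) - q^(5/2) + q^(7/2)  [13 crossings, <D> = -A^-11 + A^-7 - A^-3 + 2A + A^9, w = +1]
note: 2 classes among 4 diagrams; unequal V(q) rules out equality
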